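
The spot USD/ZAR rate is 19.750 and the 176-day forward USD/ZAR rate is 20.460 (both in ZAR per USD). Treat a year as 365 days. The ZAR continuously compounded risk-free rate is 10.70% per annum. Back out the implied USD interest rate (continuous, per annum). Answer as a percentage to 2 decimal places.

F = S·e^((r_ZAR − r_USD)T) ⇒ r_USD = r_ZAR − ln(F/S)/T
ln(20.460/19.750) = 0.035318; /(176/365) = 0.073245
r_USD = 0.1070 − 0.073245 = 0.033755
r_USD = 3.38%

3.38%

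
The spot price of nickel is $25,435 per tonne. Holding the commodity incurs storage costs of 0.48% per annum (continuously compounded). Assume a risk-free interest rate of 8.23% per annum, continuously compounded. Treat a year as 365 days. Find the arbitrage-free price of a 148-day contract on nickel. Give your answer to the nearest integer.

Net carry = r + u − y = 0.0823 + 0.0048 − 0.0000 = 0.0871
F = S·e^((r+u−y)T) = 25435 · e^(0.0871 × 148/365) = 25435 · e^0.035317
= 25435 × 1.035948 = $26,349 per tonne

$26,349 per tonne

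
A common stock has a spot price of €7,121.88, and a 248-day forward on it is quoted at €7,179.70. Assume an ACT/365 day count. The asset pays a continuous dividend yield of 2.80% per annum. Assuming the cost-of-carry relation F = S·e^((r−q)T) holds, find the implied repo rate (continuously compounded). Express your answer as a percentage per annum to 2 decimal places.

3.99%

From F = S·e^((r−q)T): (r − q) = ln(F/S)/T
ln(7179.70/7121.88) = ln(1.008119) = 0.008086
(r − q) = 0.008086 / (248/365) = 0.011901
r = ln(F/S)/T + q = 0.011901 + 0.0280 = 0.039901
r = 3.99%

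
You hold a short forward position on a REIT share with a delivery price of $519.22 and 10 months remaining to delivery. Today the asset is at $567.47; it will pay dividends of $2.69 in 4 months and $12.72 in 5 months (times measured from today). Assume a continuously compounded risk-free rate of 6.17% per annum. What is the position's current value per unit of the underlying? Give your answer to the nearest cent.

PV(remaining dividends) I = 2.69·e^(−0.0617·4/12) + 12.72·e^(−0.0617·5/12) = 15.0324
Current forward F = (S − I)·e^(rT) = (567.47 − 15.0324)·e^(0.0617·10/12) = 552.4376 × 1.052761 = 581.5848
Value (long) = (F − K)·e^(−rT) = (581.5848 − 519.22) × 0.949883 = 59.2393
Short position value = −(long value) = -$59.24

-$59.24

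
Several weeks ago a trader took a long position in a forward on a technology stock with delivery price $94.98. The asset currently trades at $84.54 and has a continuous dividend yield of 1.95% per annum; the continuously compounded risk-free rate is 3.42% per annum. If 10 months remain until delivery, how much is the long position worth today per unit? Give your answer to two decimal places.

-$9.13

Current fair forward for the remaining 10 months: F = S·e^((r − q)·T), (r − q) = 0.0342 − 0.0195 = 0.0147
F = 84.54 · e^(0.0147 × 10/12) = 84.54 × 1.012325 = 85.5820
Value of long forward = (F − K)·e^(−rT) = (85.5820 − 94.98) · e^(−0.0342·10/12)
= -9.3980 × 0.971902 = -9.13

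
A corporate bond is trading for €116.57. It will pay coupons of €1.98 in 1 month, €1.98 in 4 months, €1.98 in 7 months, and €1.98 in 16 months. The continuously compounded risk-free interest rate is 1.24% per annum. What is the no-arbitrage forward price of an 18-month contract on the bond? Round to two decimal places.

PV(coupons) I = 1.98·e^(−0.0124·1/12) + 1.98·e^(−0.0124·4/12) + 1.98·e^(−0.0124·7/12) + 1.98·e^(−0.0124·16/12)
I = 1.9780 + 1.9718 + 1.9657 + 1.9475 = 7.8630
F = (S − I)·e^(rT) = (116.57 − 7.8630) · e^(0.0124·18/12)
= 108.7070 · e^0.018600 = 108.7070 × 1.018774 = €110.75

€110.75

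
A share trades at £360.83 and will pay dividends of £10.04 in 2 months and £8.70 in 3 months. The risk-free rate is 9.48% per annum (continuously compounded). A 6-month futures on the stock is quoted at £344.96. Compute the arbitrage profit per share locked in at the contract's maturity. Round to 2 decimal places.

£14.11 per share

PV(dividends) I = 10.04·e^(−0.0948·2/12) + 8.70·e^(−0.0948·3/12) = 18.3788
Fair futures F* = (S − I)·e^(rT) = (360.83 − 18.3788)·e^0.047400 = 342.4512 × 1.048541 = 359.0741
Market £344.96 < fair 359.0741: forward underpriced → reverse cash-and-carry (short the stock, invest proceeds at r, pay the dividends, go long the forward).
Profit at T = |F_mkt − F*| = |344.96 − 359.0741| = £14.11 per share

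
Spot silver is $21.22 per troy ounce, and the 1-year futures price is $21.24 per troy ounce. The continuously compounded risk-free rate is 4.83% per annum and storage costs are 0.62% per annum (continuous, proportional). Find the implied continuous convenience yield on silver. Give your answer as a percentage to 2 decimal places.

5.36%

F = S·e^((r+u−y)T) ⇒ (r+u−y) = ln(F/S)/T
ln(21.24/21.22) = 0.000942; /T ⇒ 0.000942
y = r + u − ln(F/S)/T = 0.0483 + 0.0062 − 0.000942 = 0.053558
y = 5.36%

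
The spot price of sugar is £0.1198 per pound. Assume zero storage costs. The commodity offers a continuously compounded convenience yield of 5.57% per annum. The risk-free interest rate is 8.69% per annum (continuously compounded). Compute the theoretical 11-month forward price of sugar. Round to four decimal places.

£0.1233 per pound

Net carry = r + u − y = 0.0869 + 0.0000 − 0.0557 = 0.0312
F = S·e^((r+u−y)T) = 0.1198 · e^(0.0312 × 11/12) = 0.1198 · e^0.028600
= 0.1198 × 1.029013 = £0.1233 per pound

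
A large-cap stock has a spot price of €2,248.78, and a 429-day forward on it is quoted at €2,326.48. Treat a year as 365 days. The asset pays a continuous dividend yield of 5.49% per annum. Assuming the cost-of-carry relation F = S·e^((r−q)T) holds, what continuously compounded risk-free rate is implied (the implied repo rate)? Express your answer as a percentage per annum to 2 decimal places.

8.38%

From F = S·e^((r−q)T): (r − q) = ln(F/S)/T
ln(2326.48/2248.78) = ln(1.034552) = 0.033968
(r − q) = 0.033968 / (429/365) = 0.028901
r = ln(F/S)/T + q = 0.028901 + 0.0549 = 0.083801
r = 8.38%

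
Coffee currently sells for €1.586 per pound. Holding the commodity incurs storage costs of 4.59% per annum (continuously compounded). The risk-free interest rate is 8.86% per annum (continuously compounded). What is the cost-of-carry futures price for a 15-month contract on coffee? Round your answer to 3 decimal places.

Net carry = r + u − y = 0.0886 + 0.0459 − 0.0000 = 0.1345
F = S·e^((r+u−y)T) = 1.586 · e^(0.1345 × 15/12) = 1.586 · e^0.168125
= 1.586 × 1.183084 = €1.876 per pound

€1.876 per pound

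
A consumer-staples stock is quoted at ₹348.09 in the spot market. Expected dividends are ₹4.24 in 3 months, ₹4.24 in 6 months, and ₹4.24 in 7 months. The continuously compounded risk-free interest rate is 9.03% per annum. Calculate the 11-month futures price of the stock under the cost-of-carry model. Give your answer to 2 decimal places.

PV(dividends) I = 4.24·e^(−0.0903·3/12) + 4.24·e^(−0.0903·6/12) + 4.24·e^(−0.0903·7/12)
I = 4.1454 + 4.0528 + 4.0224 = 12.2206
F = (S − I)·e^(rT) = (348.09 − 12.2206) · e^(0.0903·11/12)
= 335.8694 · e^0.082775 = 335.8694 × 1.086297 = ₹364.85

₹364.85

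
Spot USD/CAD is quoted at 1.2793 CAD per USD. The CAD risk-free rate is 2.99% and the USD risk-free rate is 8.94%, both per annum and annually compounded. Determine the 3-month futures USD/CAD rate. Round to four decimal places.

1.2615

By covered interest parity, F = S · (1+r_CAD)^T / (1+r_USD)^T
= 1.2793 × 1.007393 / 1.021638 = 1.2793 × 0.986057
F = 1.2615 CAD per USD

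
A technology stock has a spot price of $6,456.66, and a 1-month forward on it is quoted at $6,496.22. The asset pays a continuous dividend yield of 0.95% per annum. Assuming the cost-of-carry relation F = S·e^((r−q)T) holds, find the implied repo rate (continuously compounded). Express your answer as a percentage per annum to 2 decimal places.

8.28%

From F = S·e^((r−q)T): (r − q) = ln(F/S)/T
ln(6496.22/6456.66) = ln(1.006127) = 0.006108
(r − q) = 0.006108 / (1/12) = 0.073296
r = ln(F/S)/T + q = 0.073296 + 0.0095 = 0.082796
r = 8.28%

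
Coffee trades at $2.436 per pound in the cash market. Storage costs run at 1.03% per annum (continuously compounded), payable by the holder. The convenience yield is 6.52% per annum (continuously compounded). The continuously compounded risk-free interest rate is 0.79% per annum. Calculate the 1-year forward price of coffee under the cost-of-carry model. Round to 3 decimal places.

Net carry = r + u − y = 0.0079 + 0.0103 − 0.0652 = -0.0470
F = S·e^((r+u−y)T) = 2.436 · e^(-0.0470 × 1) = 2.436 · e^-0.047000
= 2.436 × 0.954087 = $2.324 per pound

$2.324 per pound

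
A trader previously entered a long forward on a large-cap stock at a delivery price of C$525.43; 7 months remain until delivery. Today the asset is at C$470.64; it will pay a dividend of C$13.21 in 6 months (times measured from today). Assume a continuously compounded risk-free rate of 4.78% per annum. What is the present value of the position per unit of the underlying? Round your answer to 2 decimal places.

PV(remaining dividends) I = 13.21·e^(−0.0478·6/12) = 12.8980
Current forward F = (S − I)·e^(rT) = (470.64 − 12.8980)·e^(0.0478·7/12) = 457.7420 × 1.028276 = 470.6851
Value (long) = (F − K)·e^(−rT) = (470.6851 − 525.43) × 0.972502 = -53.2395
Value = -C$53.24

-C$53.24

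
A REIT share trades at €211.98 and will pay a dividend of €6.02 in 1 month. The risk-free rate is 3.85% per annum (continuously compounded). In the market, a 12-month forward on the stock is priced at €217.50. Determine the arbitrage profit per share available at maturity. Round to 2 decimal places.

PV(dividends) I = 6.02·e^(−0.0385·1/12) = 6.0007
Fair forward F* = (S − I)·e^(rT) = (211.98 − 6.0007)·e^0.038500 = 205.9793 × 1.039251 = 214.0642
Market €217.50 > fair 214.0642: forward overpriced → cash-and-carry (borrow at r, buy the stock and collect the dividends, short the forward).
Profit at T = |F_mkt − F*| = |217.50 − 214.0642| = €3.44 per share

€3.44 per share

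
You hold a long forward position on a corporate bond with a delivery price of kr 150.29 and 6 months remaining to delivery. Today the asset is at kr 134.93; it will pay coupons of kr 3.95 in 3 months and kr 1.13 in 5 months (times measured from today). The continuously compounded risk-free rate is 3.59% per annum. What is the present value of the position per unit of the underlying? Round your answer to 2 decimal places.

-kr 17.71

PV(remaining coupons) I = 3.95·e^(−0.0359·3/12) + 1.13·e^(−0.0359·5/12) = 5.0279
Current forward F = (S − I)·e^(rT) = (134.93 − 5.0279)·e^(0.0359·6/12) = 129.9021 × 1.018112 = 132.2549
Value (long) = (F − K)·e^(−rT) = (132.2549 − 150.29) × 0.982210 = -17.7143
Value = -kr 17.71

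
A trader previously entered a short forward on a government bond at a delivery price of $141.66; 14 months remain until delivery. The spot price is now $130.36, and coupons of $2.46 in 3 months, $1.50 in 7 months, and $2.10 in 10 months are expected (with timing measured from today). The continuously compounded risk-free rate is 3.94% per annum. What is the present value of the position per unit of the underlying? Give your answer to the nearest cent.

PV(remaining coupons) I = 2.46·e^(−0.0394·3/12) + 1.50·e^(−0.0394·7/12) + 2.10·e^(−0.0394·10/12) = 5.9340
Current forward F = (S − I)·e^(rT) = (130.36 − 5.9340)·e^(0.0394·14/12) = 124.4260 × 1.047040 = 130.2790
Value (long) = (F − K)·e^(−rT) = (130.2790 − 141.66) × 0.955074 = -10.8697
Short position value = −(long value) = $10.87

$10.87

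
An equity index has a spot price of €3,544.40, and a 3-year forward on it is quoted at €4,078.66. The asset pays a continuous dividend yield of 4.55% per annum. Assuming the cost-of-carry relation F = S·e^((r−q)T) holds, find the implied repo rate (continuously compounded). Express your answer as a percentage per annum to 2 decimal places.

9.23%

From F = S·e^((r−q)T): (r − q) = ln(F/S)/T
ln(4078.66/3544.40) = ln(1.150734) = 0.140400
(r − q) = 0.140400 / (3) = 0.046800
r = ln(F/S)/T + q = 0.046800 + 0.0455 = 0.092300
r = 9.23%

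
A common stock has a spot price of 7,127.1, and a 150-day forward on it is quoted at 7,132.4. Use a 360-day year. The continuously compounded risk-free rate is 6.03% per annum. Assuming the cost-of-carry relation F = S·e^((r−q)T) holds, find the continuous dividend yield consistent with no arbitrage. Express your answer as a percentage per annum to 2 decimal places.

5.85%

From F = S·e^((r−q)T): (r − q) = ln(F/S)/T
ln(7132.4/7127.1) = ln(1.000744) = 0.000744
(r − q) = 0.000744 / (150/360) = 0.001786
q = r − ln(F/S)/T = 0.0603 − 0.001786 = 0.058514
q = 5.85%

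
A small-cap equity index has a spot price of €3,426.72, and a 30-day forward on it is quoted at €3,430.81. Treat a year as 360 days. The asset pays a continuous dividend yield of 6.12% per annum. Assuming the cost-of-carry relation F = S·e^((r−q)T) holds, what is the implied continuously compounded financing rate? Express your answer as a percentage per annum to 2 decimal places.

7.55%

From F = S·e^((r−q)T): (r − q) = ln(F/S)/T
ln(3430.81/3426.72) = ln(1.001194) = 0.001193
(r − q) = 0.001193 / (30/360) = 0.014316
r = ln(F/S)/T + q = 0.014316 + 0.0612 = 0.075516
r = 7.55%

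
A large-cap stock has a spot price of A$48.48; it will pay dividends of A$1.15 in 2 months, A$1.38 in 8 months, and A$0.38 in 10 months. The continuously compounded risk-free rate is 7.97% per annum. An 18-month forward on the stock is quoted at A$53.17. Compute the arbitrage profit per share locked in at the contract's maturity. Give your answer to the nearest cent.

PV(dividends) I = 1.15·e^(−0.0797·2/12) + 1.38·e^(−0.0797·8/12) + 0.38·e^(−0.0797·10/12) = 2.7990
Fair forward F* = (S − I)·e^(rT) = (48.48 − 2.7990)·e^0.119550 = 45.6810 × 1.126990 = 51.4820
Market A$53.17 > fair 51.4820: forward overpriced → cash-and-carry (borrow at r, buy the stock and collect the dividends, short the forward).
Profit at T = |F_mkt − F*| = |53.17 − 51.4820| = A$1.69 per share

A$1.69 per share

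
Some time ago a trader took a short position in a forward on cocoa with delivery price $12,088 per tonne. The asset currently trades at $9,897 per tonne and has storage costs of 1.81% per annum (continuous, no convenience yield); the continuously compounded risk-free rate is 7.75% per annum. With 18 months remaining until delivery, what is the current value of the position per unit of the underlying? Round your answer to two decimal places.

Current fair forward for the remaining 18 months: F = S·e^((r + u)·T), (r + u) = 0.0775 + 0.0181 = 0.0956
F = 9897 · e^(0.0956 × 18/12) = 9897 × 1.15419139 = 11423.0322
Value of long forward = (F − K)·e^(−rT) = (11423.0322 − 12088) · e^(−0.0775·18/12)
= -664.9678 × 0.89025263 = -591.99
Short position value = −(long value) = $591.99

$591.99 per tonne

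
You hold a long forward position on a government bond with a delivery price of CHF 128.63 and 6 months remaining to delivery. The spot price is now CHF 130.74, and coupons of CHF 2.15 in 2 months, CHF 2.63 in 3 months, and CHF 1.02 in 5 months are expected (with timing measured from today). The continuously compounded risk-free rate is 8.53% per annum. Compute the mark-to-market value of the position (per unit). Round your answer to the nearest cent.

PV(remaining coupons) I = 2.15·e^(−0.0853·2/12) + 2.63·e^(−0.0853·3/12) + 1.02·e^(−0.0853·5/12) = 5.6785
Current forward F = (S − I)·e^(rT) = (130.74 − 5.6785)·e^(0.0853·6/12) = 125.0615 × 1.043573 = 130.5108
Value (long) = (F − K)·e^(−rT) = (130.5108 − 128.63) × 0.958247 = 1.8023
Value = CHF 1.80

CHF 1.80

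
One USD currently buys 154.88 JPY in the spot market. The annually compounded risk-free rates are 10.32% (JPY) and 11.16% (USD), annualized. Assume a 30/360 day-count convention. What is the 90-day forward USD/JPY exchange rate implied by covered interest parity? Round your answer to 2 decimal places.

By covered interest parity, F = S · (1+r_JPY)^T / (1+r_USD)^T
= 154.88 × 1.024858 / 1.026803 = 154.88 × 0.998106
F = 154.59 JPY per USD

154.59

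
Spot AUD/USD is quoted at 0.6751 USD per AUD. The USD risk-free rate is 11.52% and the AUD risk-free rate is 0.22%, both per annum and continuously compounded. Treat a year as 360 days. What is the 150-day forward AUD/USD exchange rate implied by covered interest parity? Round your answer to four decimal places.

F = S·e^((r_USD − r_AUD)T) = 0.6751 · e^((0.1152 − 0.0022) × 150/360)
= 0.6751 · e^0.047083 = 0.6751 × 1.048209
F = 0.7076 USD per AUD

0.7076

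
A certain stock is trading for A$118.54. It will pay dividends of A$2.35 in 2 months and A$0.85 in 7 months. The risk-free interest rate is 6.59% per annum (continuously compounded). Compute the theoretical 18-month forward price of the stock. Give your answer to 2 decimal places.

PV(dividends) I = 2.35·e^(−0.0659·2/12) + 0.85·e^(−0.0659·7/12)
I = 2.3243 + 0.8179 = 3.1422
F = (S − I)·e^(rT) = (118.54 − 3.1422) · e^(0.0659·18/12)
= 115.3978 · e^0.098850 = 115.3978 × 1.103901 = A$127.39

A$127.39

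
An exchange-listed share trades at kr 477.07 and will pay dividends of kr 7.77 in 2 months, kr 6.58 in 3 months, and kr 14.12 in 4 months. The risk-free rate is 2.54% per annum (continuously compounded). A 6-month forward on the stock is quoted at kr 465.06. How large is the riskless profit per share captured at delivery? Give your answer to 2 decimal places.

kr 10.53 per share

PV(dividends) I = 7.77·e^(−0.0254·2/12) + 6.58·e^(−0.0254·3/12) + 14.12·e^(−0.0254·4/12) = 28.2765
Fair forward F* = (S − I)·e^(rT) = (477.07 − 28.2765)·e^0.012700 = 448.7935 × 1.012781 = 454.5295
Market kr 465.06 > fair 454.5295: forward overpriced → cash-and-carry (borrow at r, buy the stock and collect the dividends, short the forward).
Profit at T = |F_mkt − F*| = |465.06 − 454.5295| = kr 10.53 per share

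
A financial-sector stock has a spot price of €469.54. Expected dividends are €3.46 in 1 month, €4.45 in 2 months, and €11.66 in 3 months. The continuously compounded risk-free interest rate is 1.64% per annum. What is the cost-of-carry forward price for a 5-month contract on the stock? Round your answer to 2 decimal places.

€453.12

PV(dividends) I = 3.46·e^(−0.0164·1/12) + 4.45·e^(−0.0164·2/12) + 11.66·e^(−0.0164·3/12)
I = 3.4553 + 4.4379 + 11.6123 = 19.5055
F = (S − I)·e^(rT) = (469.54 − 19.5055) · e^(0.0164·5/12)
= 450.0345 · e^0.006833 = 450.0345 × 1.006856 = €453.12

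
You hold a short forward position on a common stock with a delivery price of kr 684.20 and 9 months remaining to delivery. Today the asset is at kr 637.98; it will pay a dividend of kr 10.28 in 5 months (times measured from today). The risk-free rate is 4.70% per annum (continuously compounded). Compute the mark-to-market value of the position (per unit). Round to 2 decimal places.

PV(remaining dividends) I = 10.28·e^(−0.0470·5/12) = 10.0806
Current forward F = (S − I)·e^(rT) = (637.98 − 10.0806)·e^(0.0470·9/12) = 627.8994 × 1.035879 = 650.4278
Value (long) = (F − K)·e^(−rT) = (650.4278 − 684.20) × 0.965364 = -32.6025
Short position value = −(long value) = kr 32.60

kr 32.60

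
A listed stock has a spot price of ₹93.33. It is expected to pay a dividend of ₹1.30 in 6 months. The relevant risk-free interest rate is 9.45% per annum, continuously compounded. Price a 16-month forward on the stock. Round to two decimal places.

₹104.46

PV(dividends) I = 1.30·e^(−0.0945·6/12)
I = 1.2400
F = (S − I)·e^(rT) = (93.33 − 1.2400) · e^(0.0945·16/12)
= 92.0900 · e^0.126000 = 92.0900 × 1.134282 = ₹104.46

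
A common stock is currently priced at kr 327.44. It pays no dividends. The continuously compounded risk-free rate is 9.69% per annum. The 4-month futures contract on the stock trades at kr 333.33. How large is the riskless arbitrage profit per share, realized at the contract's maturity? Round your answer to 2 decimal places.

Fair futures: F* = S·e^(carry·T), with carry = r = 0.0969
F* = 327.44 · e^(0.0969 × 4/12) = 327.44 · e^0.032300 = 327.44 × 1.032827 = kr 338.1889
Market kr 333.33 < fair kr 338.1889: forward underpriced → reverse cash-and-carry (short spot, go long the forward).
At maturity, profit = |F_mkt − F*| = |333.33 − 338.1889| = kr 4.86 per share

kr 4.86 per share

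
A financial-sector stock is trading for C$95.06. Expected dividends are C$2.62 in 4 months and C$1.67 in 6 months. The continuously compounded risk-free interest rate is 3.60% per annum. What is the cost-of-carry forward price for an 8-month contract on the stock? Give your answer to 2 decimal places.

PV(dividends) I = 2.62·e^(−0.0360·4/12) + 1.67·e^(−0.0360·6/12)
I = 2.5887 + 1.6402 = 4.2289
F = (S − I)·e^(rT) = (95.06 − 4.2289) · e^(0.0360·8/12)
= 90.8311 · e^0.024000 = 90.8311 × 1.024290 = C$93.04

C$93.04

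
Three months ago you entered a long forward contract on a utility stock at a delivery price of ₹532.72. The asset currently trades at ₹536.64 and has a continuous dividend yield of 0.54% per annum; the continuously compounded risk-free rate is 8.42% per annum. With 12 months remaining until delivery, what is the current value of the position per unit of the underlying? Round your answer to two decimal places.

Current fair forward for the remaining 12 months: F = S·e^((r − q)·T), (r − q) = 0.0842 − 0.0054 = 0.0788
F = 536.64 · e^(0.0788 × 12/12) = 536.64 × 1.081988 = 580.6380
Value of long forward = (F − K)·e^(−rT) = (580.6380 − 532.72) · e^(−0.0842·12/12)
= 47.9180 × 0.919247 = 44.05

₹44.05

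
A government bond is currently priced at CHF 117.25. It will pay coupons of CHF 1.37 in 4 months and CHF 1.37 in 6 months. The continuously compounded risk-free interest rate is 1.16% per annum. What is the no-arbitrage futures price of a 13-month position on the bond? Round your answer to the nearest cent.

PV(coupons) I = 1.37·e^(−0.0116·4/12) + 1.37·e^(−0.0116·6/12)
I = 1.3647 + 1.3621 = 2.7268
F = (S − I)·e^(rT) = (117.25 − 2.7268) · e^(0.0116·13/12)
= 114.5232 · e^0.012567 = 114.5232 × 1.012646 = CHF 115.97

CHF 115.97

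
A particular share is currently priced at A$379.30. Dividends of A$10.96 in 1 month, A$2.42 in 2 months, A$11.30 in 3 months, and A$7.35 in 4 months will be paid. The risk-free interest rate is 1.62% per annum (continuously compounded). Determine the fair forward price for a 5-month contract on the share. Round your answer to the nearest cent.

A$349.73

PV(dividends) I = 10.96·e^(−0.0162·1/12) + 2.42·e^(−0.0162·2/12) + 11.30·e^(−0.0162·3/12) + 7.35·e^(−0.0162·4/12)
I = 10.9452 + 2.4135 + 11.2543 + 7.3104 = 31.9234
F = (S − I)·e^(rT) = (379.30 − 31.9234) · e^(0.0162·5/12)
= 347.3766 · e^0.006750 = 347.3766 × 1.006773 = A$349.73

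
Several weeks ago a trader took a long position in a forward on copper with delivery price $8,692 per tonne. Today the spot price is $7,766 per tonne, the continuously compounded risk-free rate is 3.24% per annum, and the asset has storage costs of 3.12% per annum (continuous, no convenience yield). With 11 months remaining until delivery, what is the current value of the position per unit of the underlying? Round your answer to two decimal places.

-$446.33 per tonne

Current fair forward for the remaining 11 months: F = S·e^((r + u)·T), (r + u) = 0.0324 + 0.0312 = 0.0636
F = 7766 · e^(0.0636 × 11/12) = 7766 × 1.06003296 = 8232.2160
Value of long forward = (F − K)·e^(−rT) = (8232.2160 − 8692) · e^(−0.0324·11/12)
= -459.7840 × 0.97073671 = -446.33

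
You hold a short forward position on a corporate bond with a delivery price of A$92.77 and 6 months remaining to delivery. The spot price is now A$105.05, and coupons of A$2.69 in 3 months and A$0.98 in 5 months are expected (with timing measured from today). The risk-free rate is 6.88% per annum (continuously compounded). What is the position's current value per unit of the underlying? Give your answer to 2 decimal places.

-A$11.82

PV(remaining coupons) I = 2.69·e^(−0.0688·3/12) + 0.98·e^(−0.0688·5/12) = 3.5964
Current forward F = (S − I)·e^(rT) = (105.05 − 3.5964)·e^(0.0688·6/12) = 101.4536 × 1.034999 = 105.0044
Value (long) = (F − K)·e^(−rT) = (105.0044 − 92.77) × 0.966185 = 11.8207
Short position value = −(long value) = -A$11.82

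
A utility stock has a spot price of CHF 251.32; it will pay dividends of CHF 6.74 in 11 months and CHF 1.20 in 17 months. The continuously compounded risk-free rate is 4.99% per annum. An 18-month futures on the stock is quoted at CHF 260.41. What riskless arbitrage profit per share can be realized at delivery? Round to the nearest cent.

PV(dividends) I = 6.74·e^(−0.0499·11/12) + 1.20·e^(−0.0499·17/12) = 7.5567
Fair futures F* = (S − I)·e^(rT) = (251.32 − 7.5567)·e^0.074850 = 243.7633 × 1.077722 = 262.7091
Market CHF 260.41 < fair 262.7091: forward underpriced → reverse cash-and-carry (short the stock, invest proceeds at r, pay the dividends, go long the forward).
Profit at T = |F_mkt − F*| = |260.41 − 262.7091| = CHF 2.30 per share

CHF 2.30 per share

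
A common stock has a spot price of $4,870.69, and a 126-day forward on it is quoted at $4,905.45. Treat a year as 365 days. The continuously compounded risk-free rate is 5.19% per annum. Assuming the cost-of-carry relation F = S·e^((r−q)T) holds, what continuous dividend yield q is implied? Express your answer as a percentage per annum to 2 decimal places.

3.13%

From F = S·e^((r−q)T): (r − q) = ln(F/S)/T
ln(4905.45/4870.69) = ln(1.007137) = 0.007112
(r − q) = 0.007112 / (126/365) = 0.020602
q = r − ln(F/S)/T = 0.0519 − 0.020602 = 0.031298
q = 3.13%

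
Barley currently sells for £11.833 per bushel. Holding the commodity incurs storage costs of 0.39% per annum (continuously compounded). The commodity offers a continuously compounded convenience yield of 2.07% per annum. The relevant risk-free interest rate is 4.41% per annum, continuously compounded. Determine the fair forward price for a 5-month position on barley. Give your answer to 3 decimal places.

Net carry = r + u − y = 0.0441 + 0.0039 − 0.0207 = 0.0273
F = S·e^((r+u−y)T) = 11.833 · e^(0.0273 × 5/12) = 11.833 · e^0.011375
= 11.833 × 1.011440 = £11.968 per bushel

£11.968 per bushel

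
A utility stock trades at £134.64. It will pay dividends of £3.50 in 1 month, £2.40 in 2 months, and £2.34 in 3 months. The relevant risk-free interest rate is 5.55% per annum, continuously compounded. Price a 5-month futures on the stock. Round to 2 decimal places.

PV(dividends) I = 3.50·e^(−0.0555·1/12) + 2.40·e^(−0.0555·2/12) + 2.34·e^(−0.0555·3/12)
I = 3.4838 + 2.3779 + 2.3078 = 8.1695
F = (S − I)·e^(rT) = (134.64 − 8.1695) · e^(0.0555·5/12)
= 126.4705 · e^0.023125 = 126.4705 × 1.023394 = £129.43

£129.43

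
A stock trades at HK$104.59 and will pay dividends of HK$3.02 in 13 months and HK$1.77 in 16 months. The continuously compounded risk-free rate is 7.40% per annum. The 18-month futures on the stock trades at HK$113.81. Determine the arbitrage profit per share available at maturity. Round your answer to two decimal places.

HK$1.85 per share

PV(dividends) I = 3.02·e^(−0.0740·13/12) + 1.77·e^(−0.0740·16/12) = 4.3910
Fair futures F* = (S − I)·e^(rT) = (104.59 − 4.3910)·e^0.111000 = 100.1990 × 1.117395 = 111.9619
Market HK$113.81 > fair 111.9619: forward overpriced → cash-and-carry (borrow at r, buy the stock and collect the dividends, short the forward).
Profit at T = |F_mkt − F*| = |113.81 − 111.9619| = HK$1.85 per share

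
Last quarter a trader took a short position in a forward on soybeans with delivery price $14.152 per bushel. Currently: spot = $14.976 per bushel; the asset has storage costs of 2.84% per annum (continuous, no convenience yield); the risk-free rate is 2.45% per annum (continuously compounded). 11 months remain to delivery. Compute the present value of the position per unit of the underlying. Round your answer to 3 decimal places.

-$1.533 per bushel

Current fair forward for the remaining 11 months: F = S·e^((r + u)·T), (r + u) = 0.0245 + 0.0284 = 0.0529
F = 14.976 · e^(0.0529 × 11/12) = 14.976 × 1.049687 = 15.7201
Value of long forward = (F − K)·e^(−rT) = (15.7201 − 14.152) · e^(−0.0245·11/12)
= 1.5681 × 0.977792 = 1.533
Short position value = −(long value) = -$1.533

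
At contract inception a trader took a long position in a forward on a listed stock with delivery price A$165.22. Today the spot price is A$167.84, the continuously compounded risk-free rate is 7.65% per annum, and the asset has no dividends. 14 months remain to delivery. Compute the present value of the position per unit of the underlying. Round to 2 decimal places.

A$16.73

Current fair forward for the remaining 14 months: F = S·e^(r·T), r = 0.0765
F = 167.84 · e^(0.0765 × 14/12) = 167.84 × 1.093354 = 183.5085
Value of long forward = (F − K)·e^(−rT) = (183.5085 − 165.22) · e^(−0.0765·14/12)
= 18.2885 × 0.914617 = 16.73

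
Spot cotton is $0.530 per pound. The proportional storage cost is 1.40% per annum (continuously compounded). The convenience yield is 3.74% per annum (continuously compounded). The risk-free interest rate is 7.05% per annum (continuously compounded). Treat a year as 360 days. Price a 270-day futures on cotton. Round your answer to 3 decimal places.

$0.549 per pound

Net carry = r + u − y = 0.0705 + 0.0140 − 0.0374 = 0.0471
F = S·e^((r+u−y)T) = 0.530 · e^(0.0471 × 270/360) = 0.530 · e^0.035325
= 0.530 × 1.035956 = $0.549 per pound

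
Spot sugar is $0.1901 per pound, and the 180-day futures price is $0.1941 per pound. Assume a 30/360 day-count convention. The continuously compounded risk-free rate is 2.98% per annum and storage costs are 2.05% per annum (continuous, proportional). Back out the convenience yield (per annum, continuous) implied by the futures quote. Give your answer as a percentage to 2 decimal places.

F = S·e^((r+u−y)T) ⇒ (r+u−y) = ln(F/S)/T
ln(0.1941/0.1901) = 0.020823; /T ⇒ 0.041646
y = r + u − ln(F/S)/T = 0.0298 + 0.0205 − 0.041646 = 0.008654
y = 0.87%

0.87%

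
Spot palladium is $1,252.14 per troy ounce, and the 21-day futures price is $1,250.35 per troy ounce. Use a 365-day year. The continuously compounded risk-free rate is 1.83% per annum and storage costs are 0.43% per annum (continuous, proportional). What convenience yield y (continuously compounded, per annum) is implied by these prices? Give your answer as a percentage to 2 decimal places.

4.75%

F = S·e^((r+u−y)T) ⇒ (r+u−y) = ln(F/S)/T
ln(1250.35/1252.14) = -0.001431; /T ⇒ -0.024872
y = r + u − ln(F/S)/T = 0.0183 + 0.0043 + 0.024872 = 0.047472
y = 4.75%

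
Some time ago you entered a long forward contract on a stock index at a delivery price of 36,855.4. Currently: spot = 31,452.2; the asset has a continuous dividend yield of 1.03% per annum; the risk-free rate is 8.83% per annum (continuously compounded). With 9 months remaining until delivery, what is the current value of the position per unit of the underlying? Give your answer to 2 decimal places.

-3283.55

Current fair forward for the remaining 9 months: F = S·e^((r − q)·T), (r − q) = 0.0883 − 0.0103 = 0.0780
F = 31452.2 · e^(0.0780 × 9/12) = 31452.2 × 1.06024499 = 33347.0375
Value of long forward = (F − K)·e^(−rT) = (33347.0375 − 36855.4) · e^(−0.0883·9/12)
= -3508.3625 × 0.93592026 = -3283.55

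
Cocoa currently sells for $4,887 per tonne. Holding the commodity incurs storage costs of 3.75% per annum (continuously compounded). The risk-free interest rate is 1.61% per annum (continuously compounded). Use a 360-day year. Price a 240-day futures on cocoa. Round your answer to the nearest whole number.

Net carry = r + u − y = 0.0161 + 0.0375 − 0.0000 = 0.0536
F = S·e^((r+u−y)T) = 4887 · e^(0.0536 × 240/360) = 4887 · e^0.035733
= 4887 × 1.036379 = $5,065 per tonne

$5,065 per tonne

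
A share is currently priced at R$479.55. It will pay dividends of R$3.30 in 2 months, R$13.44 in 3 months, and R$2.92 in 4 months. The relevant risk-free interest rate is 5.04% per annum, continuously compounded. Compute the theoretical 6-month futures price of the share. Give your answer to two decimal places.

PV(dividends) I = 3.30·e^(−0.0504·2/12) + 13.44·e^(−0.0504·3/12) + 2.92·e^(−0.0504·4/12)
I = 3.2724 + 13.2717 + 2.8714 = 19.4155
F = (S − I)·e^(rT) = (479.55 − 19.4155) · e^(0.0504·6/12)
= 460.1345 · e^0.025200 = 460.1345 × 1.025520 = R$471.88

R$471.88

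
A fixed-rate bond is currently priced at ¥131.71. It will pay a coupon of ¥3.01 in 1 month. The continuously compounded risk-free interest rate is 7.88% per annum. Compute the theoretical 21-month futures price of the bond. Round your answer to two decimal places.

PV(coupons) I = 3.01·e^(−0.0788·1/12)
I = 2.9903
F = (S − I)·e^(rT) = (131.71 − 2.9903) · e^(0.0788·21/12)
= 128.7197 · e^0.137900 = 128.7197 × 1.147861 = ¥147.75

¥147.75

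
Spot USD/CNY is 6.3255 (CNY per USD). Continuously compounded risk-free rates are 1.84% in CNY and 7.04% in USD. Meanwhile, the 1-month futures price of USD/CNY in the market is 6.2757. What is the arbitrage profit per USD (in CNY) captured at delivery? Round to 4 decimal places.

Fair futures: F* = S·e^(carry·T), with carry = (r_CNY − r_USD) = 0.0184 − 0.0704 = -0.0520
F* = 6.3255 · e^(-0.0520 × 1/12) = 6.3255 · e^-0.004333 = 6.3255 × 0.995676 = 6.2981
Market 6.2757 < fair 6.2981: forward underpriced → reverse cash-and-carry (short spot, go long the forward).
At maturity, profit = |F_mkt − F*| = |6.2757 − 6.2981| = 0.0224 per USD (in CNY)

0.0224 per USD (in CNY)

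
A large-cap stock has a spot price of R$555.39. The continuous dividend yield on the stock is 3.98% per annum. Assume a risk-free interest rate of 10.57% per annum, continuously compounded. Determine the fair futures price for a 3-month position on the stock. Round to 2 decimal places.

R$564.62

F = S·e^((r − q)T) = 555.39 · e^((0.1057 − 0.0398) × 3/12)
= 555.39 · e^0.016475 = 555.39 × 1.016611
F = R$564.62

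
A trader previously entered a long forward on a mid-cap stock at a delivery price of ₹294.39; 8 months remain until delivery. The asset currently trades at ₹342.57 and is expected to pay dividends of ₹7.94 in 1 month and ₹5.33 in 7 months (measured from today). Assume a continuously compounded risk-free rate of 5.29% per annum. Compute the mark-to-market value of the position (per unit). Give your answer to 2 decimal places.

₹45.31

PV(remaining dividends) I = 7.94·e^(−0.0529·1/12) + 5.33·e^(−0.0529·7/12) = 13.0731
Current forward F = (S − I)·e^(rT) = (342.57 − 13.0731)·e^(0.0529·8/12) = 329.4969 × 1.035896 = 341.3245
Value (long) = (F − K)·e^(−rT) = (341.3245 − 294.39) × 0.965348 = 45.3081
Value = ₹45.31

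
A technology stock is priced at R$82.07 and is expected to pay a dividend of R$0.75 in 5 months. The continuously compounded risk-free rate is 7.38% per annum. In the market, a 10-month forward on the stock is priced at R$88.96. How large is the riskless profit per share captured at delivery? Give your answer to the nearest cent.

PV(dividends) I = 0.75·e^(−0.0738·5/12) = 0.7273
Fair forward F* = (S − I)·e^(rT) = (82.07 − 0.7273)·e^0.061500 = 81.3427 × 1.063430 = 86.5023
Market R$88.96 > fair 86.5023: forward overpriced → cash-and-carry (borrow at r, buy the stock and collect the dividends, short the forward).
Profit at T = |F_mkt − F*| = |88.96 − 86.5023| = R$2.46 per share

R$2.46 per share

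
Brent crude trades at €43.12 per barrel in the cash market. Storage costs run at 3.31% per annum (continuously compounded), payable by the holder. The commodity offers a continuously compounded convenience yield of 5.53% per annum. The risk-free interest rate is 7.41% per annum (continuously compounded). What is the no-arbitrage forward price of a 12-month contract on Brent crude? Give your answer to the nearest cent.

€45.42 per barrel

Net carry = r + u − y = 0.0741 + 0.0331 − 0.0553 = 0.0519
F = S·e^((r+u−y)T) = 43.12 · e^(0.0519 × 12/12) = 43.12 · e^0.051900
= 43.12 × 1.053270 = €45.42 per barrel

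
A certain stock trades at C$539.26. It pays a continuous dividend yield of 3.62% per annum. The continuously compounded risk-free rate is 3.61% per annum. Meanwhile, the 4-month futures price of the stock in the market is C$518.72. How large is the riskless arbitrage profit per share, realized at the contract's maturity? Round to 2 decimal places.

Fair futures: F* = S·e^(carry·T), with carry = (r − q) = 0.0361 − 0.0362 = -0.0001
F* = 539.26 · e^(-0.0001 × 4/12) = 539.26 · e^-0.000033 = 539.26 × 0.999967 = C$539.2422
Market C$518.72 < fair C$539.2422: forward underpriced → reverse cash-and-carry (short spot, go long the forward).
At maturity, profit = |F_mkt − F*| = |518.72 − 539.2422| = C$20.52 per share

C$20.52 per share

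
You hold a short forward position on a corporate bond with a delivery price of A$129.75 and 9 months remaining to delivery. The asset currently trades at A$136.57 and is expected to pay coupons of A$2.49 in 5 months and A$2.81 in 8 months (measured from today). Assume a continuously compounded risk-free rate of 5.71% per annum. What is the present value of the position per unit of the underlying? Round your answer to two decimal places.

PV(remaining coupons) I = 2.49·e^(−0.0571·5/12) + 2.81·e^(−0.0571·8/12) = 5.1365
Current forward F = (S − I)·e^(rT) = (136.57 − 5.1365)·e^(0.0571·9/12) = 131.4335 × 1.043755 = 137.1844
Value (long) = (F − K)·e^(−rT) = (137.1844 − 129.75) × 0.958079 = 7.1227
Short position value = −(long value) = -A$7.12

-A$7.12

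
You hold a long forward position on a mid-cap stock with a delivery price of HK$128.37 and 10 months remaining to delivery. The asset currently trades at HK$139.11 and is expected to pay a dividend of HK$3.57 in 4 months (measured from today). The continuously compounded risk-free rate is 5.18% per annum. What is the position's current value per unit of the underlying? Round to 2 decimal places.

PV(remaining dividends) I = 3.57·e^(−0.0518·4/12) = 3.5089
Current forward F = (S − I)·e^(rT) = (139.11 − 3.5089)·e^(0.0518·10/12) = 135.6011 × 1.044112 = 141.5827
Value (long) = (F − K)·e^(−rT) = (141.5827 − 128.37) × 0.957752 = 12.6545
Value = HK$12.65

HK$12.65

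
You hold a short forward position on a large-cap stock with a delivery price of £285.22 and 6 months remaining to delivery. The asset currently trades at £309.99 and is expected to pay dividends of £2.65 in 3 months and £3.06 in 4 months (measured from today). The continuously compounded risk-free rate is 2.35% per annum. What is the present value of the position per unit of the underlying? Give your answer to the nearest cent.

-£22.43

PV(remaining dividends) I = 2.65·e^(−0.0235·3/12) + 3.06·e^(−0.0235·4/12) = 5.6706
Current forward F = (S − I)·e^(rT) = (309.99 − 5.6706)·e^(0.0235·6/12) = 304.3194 × 1.011819 = 307.9162
Value (long) = (F − K)·e^(−rT) = (307.9162 − 285.22) × 0.988319 = 22.4311
Short position value = −(long value) = -£22.43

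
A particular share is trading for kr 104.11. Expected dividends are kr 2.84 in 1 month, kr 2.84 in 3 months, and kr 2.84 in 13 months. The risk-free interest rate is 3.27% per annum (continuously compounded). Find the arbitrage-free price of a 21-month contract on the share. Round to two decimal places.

PV(dividends) I = 2.84·e^(−0.0327·1/12) + 2.84·e^(−0.0327·3/12) + 2.84·e^(−0.0327·13/12)
I = 2.8323 + 2.8169 + 2.7412 = 8.3904
F = (S − I)·e^(rT) = (104.11 − 8.3904) · e^(0.0327·21/12)
= 95.7196 · e^0.057225 = 95.7196 × 1.058894 = kr 101.36

kr 101.36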